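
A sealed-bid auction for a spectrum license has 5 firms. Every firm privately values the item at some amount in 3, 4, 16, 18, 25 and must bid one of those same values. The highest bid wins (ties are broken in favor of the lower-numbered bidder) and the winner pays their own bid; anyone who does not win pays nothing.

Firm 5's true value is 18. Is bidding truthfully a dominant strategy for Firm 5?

Consider the case where Firm 1 bids 3, Firm 2 bids 3, Firm 3 bids 3 and Firm 4 bids 3.
Truthful bid 18: wins, pays 18, utility 18 - 18 = 0.
Bid 4 instead: wins, pays 4, utility 18 - 4 = 14.
Since 14 > 0, bidding 4 is strictly better here, so truthful bidding is not dominant.

No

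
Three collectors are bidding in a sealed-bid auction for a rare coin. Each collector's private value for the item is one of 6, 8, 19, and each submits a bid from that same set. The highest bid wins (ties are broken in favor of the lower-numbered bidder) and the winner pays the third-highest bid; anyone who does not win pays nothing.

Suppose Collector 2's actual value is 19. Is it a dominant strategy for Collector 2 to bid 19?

Check each profile of the others' bids and compare truth against every alternative bid.
Others bid (6, 19): truth gives 13, best alternative gives 0.
Others bid (8, 6): truth gives 13, best alternative gives 0.
Others bid (8, 8): truth gives 11, best alternative gives 0.
Others bid (8, 19): truth gives 11, best alternative gives 0.
Others bid (6, 6): truth gives 13, best alternative gives 13.
Others bid (6, 8): truth gives 13, best alternative gives 13.
(Remaining 3 profiles checked similarly; truth is weakly best in each.)
In every case the truthful bid is at least as good as any alternative, so it is a dominant strategy.

Yes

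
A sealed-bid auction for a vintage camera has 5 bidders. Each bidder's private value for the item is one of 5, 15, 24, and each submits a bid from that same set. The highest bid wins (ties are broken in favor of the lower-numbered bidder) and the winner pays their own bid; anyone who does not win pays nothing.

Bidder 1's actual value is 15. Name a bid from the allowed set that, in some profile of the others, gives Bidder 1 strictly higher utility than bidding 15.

Suppose Bidder 2 bids 5, Bidder 3 bids 5, Bidder 4 bids 5 and Bidder 5 bids 5.
Bid 15: wins, pays 15, utility 15 - 15 = 0.
Bid 5: wins, pays 5, utility 15 - 5 = 10.
So bidding 5 beats truth here (10 > 0).

5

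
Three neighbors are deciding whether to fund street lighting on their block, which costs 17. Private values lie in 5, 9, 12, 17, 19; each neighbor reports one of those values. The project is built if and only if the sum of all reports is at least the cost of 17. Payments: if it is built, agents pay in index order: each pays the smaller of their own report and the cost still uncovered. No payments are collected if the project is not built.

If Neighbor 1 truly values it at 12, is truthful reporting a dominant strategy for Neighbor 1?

No

Consider the case where Neighbor 2 reports 5 and Neighbor 3 reports 5.
Truthful report 12: project built, pays 12, utility 12 - 12 = 0.
Report 9 instead: project built, pays 9, utility 12 - 9 = 3.
Since 3 > 0, reporting 9 is strictly better here, so truthful reporting is not dominant.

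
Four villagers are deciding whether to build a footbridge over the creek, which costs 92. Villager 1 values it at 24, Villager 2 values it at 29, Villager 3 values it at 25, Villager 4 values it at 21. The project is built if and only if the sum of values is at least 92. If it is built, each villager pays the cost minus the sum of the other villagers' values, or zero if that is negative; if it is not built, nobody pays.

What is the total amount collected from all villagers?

Total value 99 ≥ cost 92, so it is built.
Villager 1: others sum to 75; max(0, 92 - 75) = 17.
Villager 2: others sum to 70; max(0, 92 - 70) = 22.
Villager 3: others sum to 74; max(0, 92 - 74) = 18.
Villager 4: others sum to 78; max(0, 92 - 78) = 14.
Total collected = 17 + 22 + 18 + 14 = 71.

71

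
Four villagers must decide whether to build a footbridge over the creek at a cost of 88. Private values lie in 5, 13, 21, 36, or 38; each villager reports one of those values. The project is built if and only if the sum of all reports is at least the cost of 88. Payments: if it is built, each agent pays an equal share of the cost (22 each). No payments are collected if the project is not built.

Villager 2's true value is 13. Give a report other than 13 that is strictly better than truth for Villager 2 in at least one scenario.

5

Suppose Villager 1 reports 5, Villager 3 reports 36 and Villager 4 reports 36.
Report 13: project built, pays 22, utility 13 - 22 = -9.
Report 5: project not built, utility 0.
So reporting 5 beats truth here (0 > -9).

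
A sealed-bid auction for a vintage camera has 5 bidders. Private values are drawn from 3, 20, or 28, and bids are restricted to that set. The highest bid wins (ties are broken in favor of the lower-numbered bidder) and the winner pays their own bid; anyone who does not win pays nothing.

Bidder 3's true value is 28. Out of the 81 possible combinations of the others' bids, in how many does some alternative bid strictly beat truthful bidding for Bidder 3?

Others bid (3, 3, 3, 3): truth gives 0; bid 20 gives 8 > 0. Violating.
Others bid (3, 3, 3, 20): truth gives 0; bid 20 gives 8 > 0. Violating.
Others bid (3, 3, 20, 3): truth gives 0; bid 20 gives 8 > 0. Violating.
Others bid (3, 3, 20, 20): truth gives 0; bid 20 gives 8 > 0. Violating.
Others bid (3, 3, 3, 28): truth gives 0; no alternative beats it.
Others bid (3, 3, 20, 28): truth gives 0; no alternative beats it.
(Checking all 81 profiles: 4 have a profitable deviation, 77 do not.)

4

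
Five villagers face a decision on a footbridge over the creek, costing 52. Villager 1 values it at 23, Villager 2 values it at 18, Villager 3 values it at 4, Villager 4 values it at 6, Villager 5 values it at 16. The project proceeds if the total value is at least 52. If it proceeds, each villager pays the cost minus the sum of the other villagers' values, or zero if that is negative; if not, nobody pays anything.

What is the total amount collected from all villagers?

Total value 67 ≥ cost 52, so it is built.
Villager 1: others sum to 44; max(0, 52 - 44) = 8.
Villager 2: others sum to 49; max(0, 52 - 49) = 3.
Villager 3: others sum to 63; max(0, 52 - 63) = 0.
Villager 4: others sum to 61; max(0, 52 - 61) = 0.
Villager 5: others sum to 51; max(0, 52 - 51) = 1.
Total collected = 8 + 3 + 0 + 0 + 1 = 12.

12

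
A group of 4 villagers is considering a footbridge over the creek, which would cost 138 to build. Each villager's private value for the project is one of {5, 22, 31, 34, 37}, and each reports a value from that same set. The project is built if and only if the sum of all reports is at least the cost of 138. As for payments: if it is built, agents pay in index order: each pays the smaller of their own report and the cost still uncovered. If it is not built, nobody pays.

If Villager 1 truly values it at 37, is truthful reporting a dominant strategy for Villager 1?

Consider the case where Villager 2 reports 31, Villager 3 reports 37 and Villager 4 reports 37.
Truthful report 37: project built, pays 37, utility 37 - 37 = 0.
Report 34 instead: project built, pays 34, utility 37 - 34 = 3.
Since 3 > 0, reporting 34 is strictly better here, so truthful reporting is not dominant.

No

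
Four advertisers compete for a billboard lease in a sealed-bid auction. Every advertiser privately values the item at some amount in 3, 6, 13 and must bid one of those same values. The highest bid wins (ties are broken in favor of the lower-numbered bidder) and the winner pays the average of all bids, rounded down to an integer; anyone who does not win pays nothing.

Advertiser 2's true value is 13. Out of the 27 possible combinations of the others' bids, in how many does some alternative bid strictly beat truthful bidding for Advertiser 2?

Others bid (3, 3, 3): truth gives 8; bid 6 gives 10 > 8. Violating.
Others bid (3, 3, 6): truth gives 7; bid 6 gives 9 > 7. Violating.
Others bid (3, 6, 3): truth gives 7; bid 6 gives 9 > 7. Violating.
Others bid (3, 6, 6): truth gives 6; bid 6 gives 8 > 6. Violating.
Others bid (3, 3, 13): truth gives 5; no alternative beats it.
Others bid (3, 6, 13): truth gives 5; no alternative beats it.
(Checking all 27 profiles: 4 have a profitable deviation, 23 do not.)

4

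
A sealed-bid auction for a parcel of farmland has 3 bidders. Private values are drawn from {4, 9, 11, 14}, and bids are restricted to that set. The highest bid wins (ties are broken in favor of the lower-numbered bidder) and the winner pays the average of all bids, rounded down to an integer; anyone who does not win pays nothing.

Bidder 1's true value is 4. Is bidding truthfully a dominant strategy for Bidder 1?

Yes

Check each profile of the others' bids and compare truth against every alternative bid.
Others bid (9, 9): truth gives 0, best alternative gives -5.
Others bid (4, 9): truth gives 0, best alternative gives -3.
Others bid (9, 4): truth gives 0, best alternative gives -3.
Others bid (4, 4): truth gives 0, best alternative gives -1.
Others bid (4, 11): truth gives 0, best alternative gives 0.
Others bid (4, 14): truth gives 0, best alternative gives 0.
(Remaining 10 profiles checked similarly; truth is weakly best in each.)
In every case the truthful bid is at least as good as any alternative, so it is a dominant strategy.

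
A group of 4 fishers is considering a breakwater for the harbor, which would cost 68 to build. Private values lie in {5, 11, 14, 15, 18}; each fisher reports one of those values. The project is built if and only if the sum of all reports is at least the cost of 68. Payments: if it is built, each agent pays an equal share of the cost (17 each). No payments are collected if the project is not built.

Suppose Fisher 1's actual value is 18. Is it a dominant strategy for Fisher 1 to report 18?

Check each profile of the others' reports and compare truth against every alternative report.
Others report (14, 18, 18): truth gives 1, best alternative gives 0.
Others report (15, 18, 18): truth gives 1, best alternative gives 0.
Others report (18, 14, 18): truth gives 1, best alternative gives 0.
Others report (18, 15, 18): truth gives 1, best alternative gives 0.
Others report (18, 18, 14): truth gives 1, best alternative gives 0.
Others report (18, 18, 15): truth gives 1, best alternative gives 0.
(Remaining 119 profiles checked similarly; truth is weakly best in each.)
In every case the truthful report is at least as good as any alternative, so it is a dominant strategy.

Yes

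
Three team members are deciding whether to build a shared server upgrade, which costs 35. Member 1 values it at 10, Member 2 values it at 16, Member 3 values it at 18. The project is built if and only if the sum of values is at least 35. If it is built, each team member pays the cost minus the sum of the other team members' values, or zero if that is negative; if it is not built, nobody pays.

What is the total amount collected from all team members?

17

Total value 44 ≥ cost 35, so it is built.
Member 1: others sum to 34; max(0, 35 - 34) = 1.
Member 2: others sum to 28; max(0, 35 - 28) = 7.
Member 3: others sum to 26; max(0, 35 - 26) = 9.
Total collected = 1 + 7 + 9 = 17.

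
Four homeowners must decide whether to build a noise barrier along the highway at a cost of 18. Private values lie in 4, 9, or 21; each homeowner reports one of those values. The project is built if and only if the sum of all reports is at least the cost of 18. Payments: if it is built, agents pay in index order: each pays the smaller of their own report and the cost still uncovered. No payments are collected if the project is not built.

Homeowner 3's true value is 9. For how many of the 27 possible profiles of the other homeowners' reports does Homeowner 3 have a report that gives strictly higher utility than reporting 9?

8

Others report (4, 4, 9): truth gives 0; report 4 gives 5 > 0. Violating.
Others report (4, 4, 21): truth gives 0; report 4 gives 5 > 0. Violating.
Others report (4, 9, 4): truth gives 4; report 4 gives 5 > 4. Violating.
Others report (4, 9, 9): truth gives 4; report 4 gives 5 > 4. Violating.
Others report (4, 4, 4): truth gives 0; no alternative beats it.
Others report (4, 21, 4): truth gives 9; no alternative beats it.
(Checking all 27 profiles: 8 have a profitable deviation, 19 do not.)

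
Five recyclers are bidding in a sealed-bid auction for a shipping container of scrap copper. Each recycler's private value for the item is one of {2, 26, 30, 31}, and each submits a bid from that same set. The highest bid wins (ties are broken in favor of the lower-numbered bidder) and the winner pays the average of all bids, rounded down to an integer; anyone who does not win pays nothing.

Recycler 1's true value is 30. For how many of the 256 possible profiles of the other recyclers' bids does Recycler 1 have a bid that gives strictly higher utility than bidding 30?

171

Others bid (2, 2, 2, 2): truth gives 23; bid 2 gives 28 > 23. Violating.
Others bid (2, 2, 2, 26): truth gives 18; bid 26 gives 19 > 18. Violating.
Others bid (2, 2, 2, 31): truth gives 0; bid 31 gives 17 > 0. Violating.
Others bid (2, 2, 26, 2): truth gives 18; bid 26 gives 19 > 18. Violating.
Others bid (2, 2, 2, 30): truth gives 17; no alternative beats it.
Others bid (2, 2, 26, 30): truth gives 12; no alternative beats it.
(Checking all 256 profiles: 171 have a profitable deviation, 85 do not.)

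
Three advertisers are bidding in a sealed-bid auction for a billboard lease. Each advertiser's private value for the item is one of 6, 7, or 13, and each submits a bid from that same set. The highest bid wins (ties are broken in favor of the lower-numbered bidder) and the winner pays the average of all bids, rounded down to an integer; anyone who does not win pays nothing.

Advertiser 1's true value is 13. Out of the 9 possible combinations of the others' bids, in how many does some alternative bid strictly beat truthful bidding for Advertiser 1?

4

Others bid (6, 6): truth gives 5; bid 6 gives 7 > 5. Violating.
Others bid (6, 7): truth gives 5; bid 7 gives 7 > 5. Violating.
Others bid (7, 6): truth gives 5; bid 7 gives 7 > 5. Violating.
Others bid (7, 7): truth gives 4; bid 7 gives 6 > 4. Violating.
Others bid (6, 13): truth gives 3; no alternative beats it.
Others bid (7, 13): truth gives 2; no alternative beats it.
(Checking all 9 profiles: 4 have a profitable deviation, 5 do not.)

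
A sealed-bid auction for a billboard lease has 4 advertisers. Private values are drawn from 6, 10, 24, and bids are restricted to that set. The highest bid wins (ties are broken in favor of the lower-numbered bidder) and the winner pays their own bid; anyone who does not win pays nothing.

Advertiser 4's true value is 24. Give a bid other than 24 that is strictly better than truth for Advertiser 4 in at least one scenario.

10

Suppose Advertiser 1 bids 6, Advertiser 2 bids 6 and Advertiser 3 bids 6.
Bid 24: wins, pays 24, utility 24 - 24 = 0.
Bid 10: wins, pays 10, utility 24 - 10 = 14.
So bidding 10 beats truth here (14 > 0).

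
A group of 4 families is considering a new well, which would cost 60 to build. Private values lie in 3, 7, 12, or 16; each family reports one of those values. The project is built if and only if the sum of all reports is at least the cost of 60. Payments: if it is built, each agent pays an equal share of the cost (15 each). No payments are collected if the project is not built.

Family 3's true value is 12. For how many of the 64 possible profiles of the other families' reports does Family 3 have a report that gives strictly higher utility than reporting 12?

1

Others report (16, 16, 16): truth gives -3; report 3 gives 0 > -3. Violating.
Others report (3, 3, 3): truth gives 0; no alternative beats it.
Others report (3, 3, 7): truth gives 0; no alternative beats it.
(Checking all 64 profiles: 1 has a profitable deviation, 63 do not.)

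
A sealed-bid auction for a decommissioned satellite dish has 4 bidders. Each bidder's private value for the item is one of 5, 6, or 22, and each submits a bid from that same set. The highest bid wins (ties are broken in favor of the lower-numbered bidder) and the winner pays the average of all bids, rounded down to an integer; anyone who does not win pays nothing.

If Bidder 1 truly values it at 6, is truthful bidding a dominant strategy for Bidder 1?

Yes

Check each profile of the others' bids and compare truth against every alternative bid.
Others bid (5, 5, 6): truth gives 1, best alternative gives 0.
Others bid (5, 6, 5): truth gives 1, best alternative gives 0.
Others bid (5, 6, 6): truth gives 1, best alternative gives 0.
Others bid (6, 5, 5): truth gives 1, best alternative gives 0.
Others bid (6, 5, 6): truth gives 1, best alternative gives 0.
Others bid (6, 6, 5): truth gives 1, best alternative gives 0.
(Remaining 21 profiles checked similarly; truth is weakly best in each.)
In every case the truthful bid is at least as good as any alternative, so it is a dominant strategy.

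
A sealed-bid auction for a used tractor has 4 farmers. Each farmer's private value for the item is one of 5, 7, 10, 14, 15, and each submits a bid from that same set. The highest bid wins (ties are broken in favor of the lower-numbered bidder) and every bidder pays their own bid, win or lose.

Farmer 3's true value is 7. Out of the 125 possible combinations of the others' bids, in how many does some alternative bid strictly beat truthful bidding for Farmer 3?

Others bid (5, 5, 10): truth gives -7; bid 10 gives -3 > -7. Violating.
Others bid (5, 5, 14): truth gives -7; bid 5 gives -5 > -7. Violating.
Others bid (5, 5, 15): truth gives -7; bid 5 gives -5 > -7. Violating.
Others bid (5, 7, 5): truth gives -7; bid 10 gives -3 > -7. Violating.
Others bid (5, 5, 5): truth gives 0; no alternative beats it.
Others bid (5, 5, 7): truth gives 0; no alternative beats it.
(Checking all 125 profiles: 123 have a profitable deviation, 2 do not.)

123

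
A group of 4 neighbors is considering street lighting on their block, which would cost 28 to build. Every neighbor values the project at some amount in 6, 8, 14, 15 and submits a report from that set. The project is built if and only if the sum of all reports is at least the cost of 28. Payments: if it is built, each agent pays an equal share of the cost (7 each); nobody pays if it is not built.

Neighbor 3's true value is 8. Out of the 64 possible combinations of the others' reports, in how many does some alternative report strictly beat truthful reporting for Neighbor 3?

1

Others report (6, 6, 6): truth gives 0; report 14 gives 1 > 0. Violating.
Others report (6, 6, 8): truth gives 1; no alternative beats it.
Others report (6, 6, 14): truth gives 1; no alternative beats it.
(Checking all 64 profiles: 1 has a profitable deviation, 63 do not.)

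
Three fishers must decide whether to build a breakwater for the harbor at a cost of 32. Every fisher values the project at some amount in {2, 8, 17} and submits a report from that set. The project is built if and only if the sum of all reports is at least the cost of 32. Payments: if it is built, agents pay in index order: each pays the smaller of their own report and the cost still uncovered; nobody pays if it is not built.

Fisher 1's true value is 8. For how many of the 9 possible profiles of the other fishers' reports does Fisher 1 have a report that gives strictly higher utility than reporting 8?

Others report (17, 17): truth gives 0; report 2 gives 6 > 0. Violating.
Others report (2, 2): truth gives 0; no alternative beats it.
Others report (2, 8): truth gives 0; no alternative beats it.
(Checking all 9 profiles: 1 has a profitable deviation, 8 do not.)

1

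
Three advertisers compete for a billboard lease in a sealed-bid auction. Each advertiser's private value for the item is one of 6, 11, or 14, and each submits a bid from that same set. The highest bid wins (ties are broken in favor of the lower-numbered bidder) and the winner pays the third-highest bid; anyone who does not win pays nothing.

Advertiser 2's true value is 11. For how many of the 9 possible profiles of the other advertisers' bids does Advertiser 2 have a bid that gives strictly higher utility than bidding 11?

Others bid (6, 14): truth gives 0; bid 14 gives 5 > 0. Violating.
Others bid (11, 6): truth gives 0; bid 14 gives 5 > 0. Violating.
Others bid (6, 6): truth gives 5; no alternative beats it.
Others bid (6, 11): truth gives 5; no alternative beats it.
(Checking all 9 profiles: 2 have a profitable deviation, 7 do not.)

2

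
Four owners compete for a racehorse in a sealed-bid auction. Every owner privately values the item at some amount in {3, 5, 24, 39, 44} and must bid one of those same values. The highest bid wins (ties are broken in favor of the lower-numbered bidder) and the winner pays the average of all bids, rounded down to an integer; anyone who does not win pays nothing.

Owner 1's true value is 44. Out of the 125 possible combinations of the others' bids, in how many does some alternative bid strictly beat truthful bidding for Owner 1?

64

Others bid (3, 3, 3): truth gives 31; bid 3 gives 41 > 31. Violating.
Others bid (3, 3, 5): truth gives 31; bid 5 gives 40 > 31. Violating.
Others bid (3, 3, 24): truth gives 26; bid 24 gives 31 > 26. Violating.
Others bid (3, 3, 39): truth gives 22; bid 39 gives 23 > 22. Violating.
Others bid (3, 3, 44): truth gives 21; no alternative beats it.
Others bid (3, 5, 44): truth gives 20; no alternative beats it.
(Checking all 125 profiles: 64 have a profitable deviation, 61 do not.)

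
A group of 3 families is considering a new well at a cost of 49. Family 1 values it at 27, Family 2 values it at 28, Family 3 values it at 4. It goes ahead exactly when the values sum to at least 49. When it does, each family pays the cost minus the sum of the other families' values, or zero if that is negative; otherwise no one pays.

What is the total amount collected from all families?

Total value 59 ≥ cost 49, so it is built.
Family 1: others sum to 32; max(0, 49 - 32) = 17.
Family 2: others sum to 31; max(0, 49 - 31) = 18.
Family 3: others sum to 55; max(0, 49 - 55) = 0.
Total collected = 17 + 18 + 0 = 35.

35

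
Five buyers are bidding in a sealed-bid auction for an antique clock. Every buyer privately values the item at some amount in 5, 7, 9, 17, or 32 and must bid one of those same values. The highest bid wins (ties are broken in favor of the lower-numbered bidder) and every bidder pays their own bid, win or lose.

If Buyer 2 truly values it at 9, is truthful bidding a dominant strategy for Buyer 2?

Consider the case where Buyer 1 bids 5, Buyer 3 bids 5, Buyer 4 bids 5 and Buyer 5 bids 5.
Truthful bid 9: wins, pays 9, utility 9 - 9 = 0.
Bid 7 instead: wins, pays 7, utility 9 - 7 = 2.
Since 2 > 0, bidding 7 is strictly better here, so truthful bidding is not dominant.

No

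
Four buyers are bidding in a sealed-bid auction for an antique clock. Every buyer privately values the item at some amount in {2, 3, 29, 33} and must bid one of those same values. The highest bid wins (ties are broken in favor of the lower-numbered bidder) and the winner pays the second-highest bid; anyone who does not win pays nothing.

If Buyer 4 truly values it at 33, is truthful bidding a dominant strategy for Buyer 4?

Check each profile of the others' bids and compare truth against every alternative bid.
Others bid (2, 2, 29): truth gives 4, best alternative gives 0.
Others bid (2, 3, 29): truth gives 4, best alternative gives 0.
Others bid (2, 29, 2): truth gives 4, best alternative gives 0.
Others bid (2, 29, 3): truth gives 4, best alternative gives 0.
Others bid (2, 29, 29): truth gives 4, best alternative gives 0.
Others bid (3, 2, 29): truth gives 4, best alternative gives 0.
(Remaining 58 profiles checked similarly; truth is weakly best in each.)
In every case the truthful bid is at least as good as any alternative, so it is a dominant strategy.

Yes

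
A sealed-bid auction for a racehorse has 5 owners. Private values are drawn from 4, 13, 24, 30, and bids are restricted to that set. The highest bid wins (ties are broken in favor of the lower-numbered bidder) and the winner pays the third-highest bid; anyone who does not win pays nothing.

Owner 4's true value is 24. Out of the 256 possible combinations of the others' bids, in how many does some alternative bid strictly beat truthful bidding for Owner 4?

Others bid (4, 4, 4, 30): truth gives 0; bid 30 gives 20 > 0. Violating.
Others bid (4, 4, 13, 30): truth gives 0; bid 30 gives 11 > 0. Violating.
Others bid (4, 4, 24, 4): truth gives 0; bid 30 gives 20 > 0. Violating.
Others bid (4, 4, 24, 13): truth gives 0; bid 30 gives 11 > 0. Violating.
Others bid (4, 4, 4, 4): truth gives 20; no alternative beats it.
Others bid (4, 4, 4, 13): truth gives 20; no alternative beats it.
(Checking all 256 profiles: 32 have a profitable deviation, 224 do not.)

32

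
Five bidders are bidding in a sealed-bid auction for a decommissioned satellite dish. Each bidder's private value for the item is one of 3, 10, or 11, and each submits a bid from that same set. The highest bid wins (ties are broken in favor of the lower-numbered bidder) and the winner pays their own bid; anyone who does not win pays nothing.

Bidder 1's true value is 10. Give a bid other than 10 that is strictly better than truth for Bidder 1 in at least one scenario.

3

Suppose Bidder 2 bids 3, Bidder 3 bids 3, Bidder 4 bids 3 and Bidder 5 bids 3.
Bid 10: wins, pays 10, utility 10 - 10 = 0.
Bid 3: wins, pays 3, utility 10 - 3 = 7.
So bidding 3 beats truth here (7 > 0).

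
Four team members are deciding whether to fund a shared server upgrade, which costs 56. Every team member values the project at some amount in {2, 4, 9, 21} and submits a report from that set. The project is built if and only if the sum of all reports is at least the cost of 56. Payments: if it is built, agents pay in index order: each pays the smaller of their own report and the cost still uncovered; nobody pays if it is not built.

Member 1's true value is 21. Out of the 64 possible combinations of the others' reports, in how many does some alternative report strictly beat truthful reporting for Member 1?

4

Others report (9, 21, 21): truth gives 0; report 9 gives 12 > 0. Violating.
Others report (21, 9, 21): truth gives 0; report 9 gives 12 > 0. Violating.
Others report (21, 21, 9): truth gives 0; report 9 gives 12 > 0. Violating.
Others report (21, 21, 21): truth gives 0; report 2 gives 19 > 0. Violating.
Others report (2, 2, 2): truth gives 0; no alternative beats it.
Others report (2, 2, 4): truth gives 0; no alternative beats it.
(Checking all 64 profiles: 4 have a profitable deviation, 60 do not.)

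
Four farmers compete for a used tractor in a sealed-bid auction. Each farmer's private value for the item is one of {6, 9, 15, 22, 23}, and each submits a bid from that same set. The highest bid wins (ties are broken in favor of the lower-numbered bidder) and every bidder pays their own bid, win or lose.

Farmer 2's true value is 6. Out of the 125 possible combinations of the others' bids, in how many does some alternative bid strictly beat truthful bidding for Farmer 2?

Others bid (6, 6, 6): truth gives -6; bid 9 gives -3 > -6. Violating.
Others bid (6, 6, 9): truth gives -6; bid 9 gives -3 > -6. Violating.
Others bid (6, 9, 6): truth gives -6; bid 9 gives -3 > -6. Violating.
Others bid (6, 9, 9): truth gives -6; bid 9 gives -3 > -6. Violating.
Others bid (6, 6, 15): truth gives -6; no alternative beats it.
Others bid (6, 6, 22): truth gives -6; no alternative beats it.
(Checking all 125 profiles: 4 have a profitable deviation, 121 do not.)

4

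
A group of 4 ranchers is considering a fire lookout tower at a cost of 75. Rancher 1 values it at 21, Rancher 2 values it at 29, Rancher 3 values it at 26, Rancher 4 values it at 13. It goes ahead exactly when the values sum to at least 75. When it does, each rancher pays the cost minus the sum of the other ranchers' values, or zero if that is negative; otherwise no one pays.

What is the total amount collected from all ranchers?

34

Total value 89 ≥ cost 75, so it is built.
Rancher 1: others sum to 68; max(0, 75 - 68) = 7.
Rancher 2: others sum to 60; max(0, 75 - 60) = 15.
Rancher 3: others sum to 63; max(0, 75 - 63) = 12.
Rancher 4: others sum to 76; max(0, 75 - 76) = 0.
Total collected = 7 + 15 + 12 + 0 = 34.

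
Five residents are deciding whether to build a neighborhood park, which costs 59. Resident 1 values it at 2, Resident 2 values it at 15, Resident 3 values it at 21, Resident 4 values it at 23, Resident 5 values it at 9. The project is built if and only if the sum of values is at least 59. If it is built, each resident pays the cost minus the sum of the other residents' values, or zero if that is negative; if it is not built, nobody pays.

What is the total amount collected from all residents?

26

Total value 70 ≥ cost 59, so it is built.
Resident 1: others sum to 68; max(0, 59 - 68) = 0.
Resident 2: others sum to 55; max(0, 59 - 55) = 4.
Resident 3: others sum to 49; max(0, 59 - 49) = 10.
Resident 4: others sum to 47; max(0, 59 - 47) = 12.
Resident 5: others sum to 61; max(0, 59 - 61) = 0.
Total collected = 0 + 4 + 10 + 12 + 0 = 26.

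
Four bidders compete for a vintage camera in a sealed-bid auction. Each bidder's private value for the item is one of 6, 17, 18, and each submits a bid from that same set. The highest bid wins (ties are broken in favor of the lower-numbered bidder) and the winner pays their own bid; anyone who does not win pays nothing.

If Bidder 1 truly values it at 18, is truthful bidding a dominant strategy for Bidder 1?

Consider the case where Bidder 2 bids 6, Bidder 3 bids 6 and Bidder 4 bids 6.
Truthful bid 18: wins, pays 18, utility 18 - 18 = 0.
Bid 6 instead: wins, pays 6, utility 18 - 6 = 12.
Since 12 > 0, bidding 6 is strictly better here, so truthful bidding is not dominant.

No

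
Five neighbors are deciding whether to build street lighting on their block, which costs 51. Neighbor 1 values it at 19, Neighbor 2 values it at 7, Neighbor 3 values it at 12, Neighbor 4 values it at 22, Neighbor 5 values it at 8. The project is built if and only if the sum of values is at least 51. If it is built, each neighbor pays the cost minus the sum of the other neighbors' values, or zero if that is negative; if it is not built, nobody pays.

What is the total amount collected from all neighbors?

7

Total value 68 ≥ cost 51, so it is built.
Neighbor 1: others sum to 49; max(0, 51 - 49) = 2.
Neighbor 2: others sum to 61; max(0, 51 - 61) = 0.
Neighbor 3: others sum to 56; max(0, 51 - 56) = 0.
Neighbor 4: others sum to 46; max(0, 51 - 46) = 5.
Neighbor 5: others sum to 60; max(0, 51 - 60) = 0.
Total collected = 2 + 0 + 0 + 5 + 0 = 7.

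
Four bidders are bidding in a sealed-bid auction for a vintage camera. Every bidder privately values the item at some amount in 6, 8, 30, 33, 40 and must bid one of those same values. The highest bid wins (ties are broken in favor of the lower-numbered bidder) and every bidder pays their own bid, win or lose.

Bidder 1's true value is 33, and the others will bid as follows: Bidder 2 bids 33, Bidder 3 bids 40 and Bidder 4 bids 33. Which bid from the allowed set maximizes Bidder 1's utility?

Bid 6: loses but pays 6, utility -6.
Bid 8: loses but pays 8, utility -8.
Bid 30: loses but pays 30, utility -30.
Bid 33: loses but pays 33, utility -33.
Bid 40: wins, pays 40, utility 33 - 40 = -7.
The best choice is 6 with utility -6.

6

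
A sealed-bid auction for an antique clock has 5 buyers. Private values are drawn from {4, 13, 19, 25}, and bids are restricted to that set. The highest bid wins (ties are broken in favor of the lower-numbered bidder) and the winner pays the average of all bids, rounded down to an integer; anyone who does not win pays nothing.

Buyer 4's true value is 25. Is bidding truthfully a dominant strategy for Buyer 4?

No

Consider the case where Buyer 1 bids 4, Buyer 2 bids 4, Buyer 3 bids 4 and Buyer 5 bids 4.
Truthful bid 25: wins, pays 8, utility 25 - 8 = 17.
Bid 13 instead: wins, pays 5, utility 25 - 5 = 20.
Since 20 > 17, bidding 13 is strictly better here, so truthful bidding is not dominant.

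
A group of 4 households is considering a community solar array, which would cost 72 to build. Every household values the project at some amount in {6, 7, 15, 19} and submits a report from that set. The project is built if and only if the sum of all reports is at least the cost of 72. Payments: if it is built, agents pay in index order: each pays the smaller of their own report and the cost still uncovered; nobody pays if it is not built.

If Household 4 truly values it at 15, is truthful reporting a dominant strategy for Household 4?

Check each profile of the others' reports and compare truth against every alternative report.
Others report (6, 6, 6): truth gives 0, best alternative gives 0.
Others report (6, 6, 7): truth gives 0, best alternative gives 0.
Others report (6, 6, 15): truth gives 0, best alternative gives 0.
Others report (6, 6, 19): truth gives 0, best alternative gives 0.
Others report (6, 7, 6): truth gives 0, best alternative gives 0.
Others report (6, 7, 7): truth gives 0, best alternative gives 0.
(Remaining 58 profiles checked similarly; truth is weakly best in each.)
In every case the truthful report is at least as good as any alternative, so it is a dominant strategy.

Yes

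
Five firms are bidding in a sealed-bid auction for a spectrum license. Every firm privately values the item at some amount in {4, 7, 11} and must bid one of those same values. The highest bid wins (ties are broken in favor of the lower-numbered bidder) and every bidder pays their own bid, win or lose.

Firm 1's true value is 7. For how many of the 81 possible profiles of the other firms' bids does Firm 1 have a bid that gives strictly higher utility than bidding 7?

66

Others bid (4, 4, 4, 4): truth gives 0; bid 4 gives 3 > 0. Violating.
Others bid (4, 4, 4, 11): truth gives -7; bid 4 gives -4 > -7. Violating.
Others bid (4, 4, 7, 11): truth gives -7; bid 4 gives -4 > -7. Violating.
Others bid (4, 4, 11, 4): truth gives -7; bid 4 gives -4 > -7. Violating.
Others bid (4, 4, 4, 7): truth gives 0; no alternative beats it.
Others bid (4, 4, 7, 4): truth gives 0; no alternative beats it.
(Checking all 81 profiles: 66 have a profitable deviation, 15 do not.)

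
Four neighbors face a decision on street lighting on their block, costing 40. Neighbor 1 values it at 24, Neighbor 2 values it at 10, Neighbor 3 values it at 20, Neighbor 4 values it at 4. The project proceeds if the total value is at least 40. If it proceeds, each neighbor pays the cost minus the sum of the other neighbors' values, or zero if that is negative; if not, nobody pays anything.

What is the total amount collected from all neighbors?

Total value 58 ≥ cost 40, so it is built.
Neighbor 1: others sum to 34; max(0, 40 - 34) = 6.
Neighbor 2: others sum to 48; max(0, 40 - 48) = 0.
Neighbor 3: others sum to 38; max(0, 40 - 38) = 2.
Neighbor 4: others sum to 54; max(0, 40 - 54) = 0.
Total collected = 6 + 0 + 2 + 0 = 8.

8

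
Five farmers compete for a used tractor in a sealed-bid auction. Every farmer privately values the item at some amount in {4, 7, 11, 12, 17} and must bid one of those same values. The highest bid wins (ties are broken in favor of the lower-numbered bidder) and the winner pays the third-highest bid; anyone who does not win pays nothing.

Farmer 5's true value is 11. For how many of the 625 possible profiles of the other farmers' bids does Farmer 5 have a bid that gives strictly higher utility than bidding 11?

Others bid (4, 4, 4, 11): truth gives 0; bid 12 gives 7 > 0. Violating.
Others bid (4, 4, 4, 12): truth gives 0; bid 17 gives 7 > 0. Violating.
Others bid (4, 4, 7, 11): truth gives 0; bid 12 gives 4 > 0. Violating.
Others bid (4, 4, 7, 12): truth gives 0; bid 17 gives 4 > 0. Violating.
Others bid (4, 4, 4, 4): truth gives 7; no alternative beats it.
Others bid (4, 4, 4, 7): truth gives 7; no alternative beats it.
(Checking all 625 profiles: 64 have a profitable deviation, 561 do not.)

64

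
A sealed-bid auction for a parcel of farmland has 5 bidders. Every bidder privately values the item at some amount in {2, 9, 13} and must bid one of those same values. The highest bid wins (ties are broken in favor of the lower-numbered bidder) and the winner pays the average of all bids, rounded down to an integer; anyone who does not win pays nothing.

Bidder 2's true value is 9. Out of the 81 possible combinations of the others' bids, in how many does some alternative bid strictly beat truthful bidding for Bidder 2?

Others bid (2, 2, 2, 13): truth gives 0; bid 13 gives 3 > 0. Violating.
Others bid (2, 2, 9, 13): truth gives 0; bid 13 gives 2 > 0. Violating.
Others bid (2, 2, 13, 2): truth gives 0; bid 13 gives 3 > 0. Violating.
Others bid (2, 2, 13, 9): truth gives 0; bid 13 gives 2 > 0. Violating.
Others bid (2, 2, 2, 2): truth gives 6; no alternative beats it.
Others bid (2, 2, 2, 9): truth gives 5; no alternative beats it.
(Checking all 81 profiles: 22 have a profitable deviation, 59 do not.)

22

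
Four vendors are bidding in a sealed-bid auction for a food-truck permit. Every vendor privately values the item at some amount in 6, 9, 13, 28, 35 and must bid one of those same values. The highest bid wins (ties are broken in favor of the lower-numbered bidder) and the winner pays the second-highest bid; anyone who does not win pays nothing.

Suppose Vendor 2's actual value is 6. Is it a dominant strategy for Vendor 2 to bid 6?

Yes

Check each profile of the others' bids and compare truth against every alternative bid.
Others bid (6, 6, 9): truth gives 0, best alternative gives -3.
Others bid (6, 9, 6): truth gives 0, best alternative gives -3.
Others bid (6, 9, 9): truth gives 0, best alternative gives -3.
Others bid (6, 6, 6): truth gives 0, best alternative gives 0.
Others bid (6, 6, 13): truth gives 0, best alternative gives 0.
Others bid (6, 6, 28): truth gives 0, best alternative gives 0.
(Remaining 119 profiles checked similarly; truth is weakly best in each.)
In every case the truthful bid is at least as good as any alternative, so it is a dominant strategy.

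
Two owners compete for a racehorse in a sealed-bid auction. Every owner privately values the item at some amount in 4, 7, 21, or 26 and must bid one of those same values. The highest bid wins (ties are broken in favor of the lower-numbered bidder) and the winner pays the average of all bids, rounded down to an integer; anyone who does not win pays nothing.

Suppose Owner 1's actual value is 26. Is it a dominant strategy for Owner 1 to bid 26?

Consider the case where Owner 2 bids 4.
Truthful bid 26: wins, pays 15, utility 26 - 15 = 11.
Bid 4 instead: wins, pays 4, utility 26 - 4 = 22.
Since 22 > 11, bidding 4 is strictly better here, so truthful bidding is not dominant.

No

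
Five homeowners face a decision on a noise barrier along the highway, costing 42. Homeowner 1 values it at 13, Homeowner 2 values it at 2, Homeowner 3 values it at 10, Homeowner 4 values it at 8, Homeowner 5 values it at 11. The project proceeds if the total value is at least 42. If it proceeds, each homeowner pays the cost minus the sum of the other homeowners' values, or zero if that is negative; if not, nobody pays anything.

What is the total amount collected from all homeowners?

34

Total value 44 ≥ cost 42, so it is built.
Homeowner 1: others sum to 31; max(0, 42 - 31) = 11.
Homeowner 2: others sum to 42; max(0, 42 - 42) = 0.
Homeowner 3: others sum to 34; max(0, 42 - 34) = 8.
Homeowner 4: others sum to 36; max(0, 42 - 36) = 6.
Homeowner 5: others sum to 33; max(0, 42 - 33) = 9.
Total collected = 11 + 0 + 8 + 6 + 9 = 34.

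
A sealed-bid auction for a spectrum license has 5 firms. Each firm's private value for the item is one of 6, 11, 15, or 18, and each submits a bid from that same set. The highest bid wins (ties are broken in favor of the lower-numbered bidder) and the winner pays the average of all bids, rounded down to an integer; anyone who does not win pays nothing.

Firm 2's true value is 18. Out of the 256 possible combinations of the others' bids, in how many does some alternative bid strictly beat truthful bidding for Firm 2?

52

Others bid (6, 6, 6, 6): truth gives 10; bid 11 gives 11 > 10. Violating.
Others bid (6, 6, 6, 11): truth gives 9; bid 11 gives 10 > 9. Violating.
Others bid (6, 6, 6, 15): truth gives 8; bid 15 gives 9 > 8. Violating.
Others bid (6, 6, 11, 6): truth gives 9; bid 11 gives 10 > 9. Violating.
Others bid (6, 6, 6, 18): truth gives 8; no alternative beats it.
Others bid (6, 6, 11, 18): truth gives 7; no alternative beats it.
(Checking all 256 profiles: 52 have a profitable deviation, 204 do not.)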